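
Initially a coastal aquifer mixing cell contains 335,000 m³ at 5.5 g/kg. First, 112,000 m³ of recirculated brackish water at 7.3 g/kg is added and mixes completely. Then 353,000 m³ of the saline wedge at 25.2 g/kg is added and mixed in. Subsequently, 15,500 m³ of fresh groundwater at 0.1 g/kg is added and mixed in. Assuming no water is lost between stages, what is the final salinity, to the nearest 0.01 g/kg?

14.17 g/kg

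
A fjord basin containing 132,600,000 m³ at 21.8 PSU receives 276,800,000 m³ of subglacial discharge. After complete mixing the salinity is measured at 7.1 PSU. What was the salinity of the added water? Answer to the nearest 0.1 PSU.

Salt balance: 132,600,000×21.8 + 276,800,000×S = 409,400,000×7.1
2,890,680,000 + 276,800,000·S = 2,906,740,000
S = (2,906,740,000 − 2,890,680,000) / 276,800,000 = 0.058 PSU

0.1 PSU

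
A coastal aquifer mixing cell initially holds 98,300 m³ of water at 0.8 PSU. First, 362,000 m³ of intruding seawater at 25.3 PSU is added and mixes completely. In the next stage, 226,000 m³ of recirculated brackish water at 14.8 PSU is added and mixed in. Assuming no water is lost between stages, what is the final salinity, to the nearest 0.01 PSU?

Mass of salt is conserved:
Initial salt = 98,300×0.8 = 78,640
After stage 1: salt = 78,640 + 362,000×25.3 = 9,237,240; volume = 460,300 m³; S = 20.068 PSU
After stage 2: salt = 9,237,240 + 226,000×14.8 = 12,582,040; volume = 686,300 m³
S = 12,582,040 / 686,300 = 18.3331 PSU

18.33 PSU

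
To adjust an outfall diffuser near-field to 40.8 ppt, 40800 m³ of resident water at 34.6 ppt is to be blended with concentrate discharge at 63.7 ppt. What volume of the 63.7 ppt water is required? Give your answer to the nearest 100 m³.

Salt balance: 40,800×34.6 + V×63.7 = (40,800+V)×40.8
1,411,680 + 63.7V = 1,664,640 + 40.8V
252,960 = 22.9V
V = 11,046.29 m³

11000 m³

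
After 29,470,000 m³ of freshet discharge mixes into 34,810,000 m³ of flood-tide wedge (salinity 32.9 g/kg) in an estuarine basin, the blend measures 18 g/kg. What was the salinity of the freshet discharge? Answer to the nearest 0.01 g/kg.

Salt balance: 34,810,000×32.9 + 29,470,000×S = 64,280,000×18
1,145,249,000 + 29,470,000·S = 1,157,040,000
S = (1,157,040,000 − 1,145,249,000) / 29,470,000 = 0.4001 g/kg

0.40 g/kg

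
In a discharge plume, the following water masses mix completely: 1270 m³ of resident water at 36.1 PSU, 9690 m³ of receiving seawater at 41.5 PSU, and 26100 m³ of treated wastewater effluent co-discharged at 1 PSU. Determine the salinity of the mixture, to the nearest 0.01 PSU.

12.79 PSU

Mass of salt is conserved:
salt = 1,270×36.1 + 9,690×41.5 + 26,100×1 = 45,847 + 402,135 + 26,100 = 474,082
volume = 1,270 + 9,690 + 26,100 = 37,060 m³
S = 474,082 / 37,060 = 12.7923 PSU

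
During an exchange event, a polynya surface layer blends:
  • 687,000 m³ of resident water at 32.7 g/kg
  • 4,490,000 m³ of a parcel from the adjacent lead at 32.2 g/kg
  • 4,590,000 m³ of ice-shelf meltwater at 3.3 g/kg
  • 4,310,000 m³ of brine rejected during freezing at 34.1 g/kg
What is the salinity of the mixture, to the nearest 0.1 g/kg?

By conservation of dissolved salt,
salt = 687,000×32.7 + 4,490,000×32.2 + 4,590,000×3.3 + 4,310,000×34.1 = 22,464,900 + 144,578,000 + 15,147,000 + 146,971,000 = 329,160,900
volume = 687,000 + 4,490,000 + 4,590,000 + 4,310,000 = 14,077,000 m³
S = 329,160,900 / 14,077,000 = 23.383 g/kg

23.4 g/kg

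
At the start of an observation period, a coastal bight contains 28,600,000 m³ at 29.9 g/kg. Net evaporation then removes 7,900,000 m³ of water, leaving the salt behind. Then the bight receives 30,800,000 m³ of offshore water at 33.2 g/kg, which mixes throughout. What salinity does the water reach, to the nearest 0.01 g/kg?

36.46 g/kg

After evaporation: salt = 28,600,000×29.9 = 855,140,000; volume = 28,600,000 − 7,900,000 = 20,700,000 m³
After mixing: salt = 855,140,000 + 30,800,000×33.2 = 1,877,700,000; volume = 20,700,000 + 30,800,000 = 51,500,000 m³
S = 1,877,700,000 / 51,500,000 = 36.4602 g/kg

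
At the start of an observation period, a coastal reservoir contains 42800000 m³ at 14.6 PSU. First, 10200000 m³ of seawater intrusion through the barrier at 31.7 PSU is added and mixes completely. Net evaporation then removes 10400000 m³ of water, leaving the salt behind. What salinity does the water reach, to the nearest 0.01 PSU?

22.26 PSU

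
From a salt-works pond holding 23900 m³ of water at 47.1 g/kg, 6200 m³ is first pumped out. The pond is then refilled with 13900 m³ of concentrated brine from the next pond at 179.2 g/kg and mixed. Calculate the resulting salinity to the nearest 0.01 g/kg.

105.21 g/kg

Remaining after removal: 17,700 m³ at 47.1 g/kg (salt = 833,670)
After addition: salt = 833,670 + 13,900×179.2 = 3,324,550; volume = 31,600 m³
S = 3,324,550 / 31,600 = 105.2073 g/kg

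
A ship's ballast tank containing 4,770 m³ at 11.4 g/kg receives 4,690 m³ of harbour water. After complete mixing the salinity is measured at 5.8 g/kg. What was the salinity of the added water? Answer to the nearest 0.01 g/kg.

0.10 g/kg

Salt balance: 4,770×11.4 + 4,690×S = 9,460×5.8
54,378 + 4,690·S = 54,868
S = (54,868 − 54,378) / 4,690 = 0.1045 g/kg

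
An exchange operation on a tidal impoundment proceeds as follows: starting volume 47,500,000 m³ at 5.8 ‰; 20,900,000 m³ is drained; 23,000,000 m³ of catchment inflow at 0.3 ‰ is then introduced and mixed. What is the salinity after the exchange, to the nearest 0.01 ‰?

3.25 ‰

Remaining after removal: 26,600,000 m³ at 5.8 ‰ (salt = 154,280,000)
After addition: salt = 154,280,000 + 23,000,000×0.3 = 161,180,000; volume = 49,600,000 m³
S = 161,180,000 / 49,600,000 = 3.2496 ‰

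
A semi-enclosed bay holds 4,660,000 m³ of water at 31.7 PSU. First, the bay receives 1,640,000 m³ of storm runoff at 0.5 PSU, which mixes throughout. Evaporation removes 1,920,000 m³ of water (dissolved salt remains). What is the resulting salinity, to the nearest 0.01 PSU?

After mixing: salt = 4,660,000×31.7 + 1,640,000×0.5 = 148,542,000; volume = 6,300,000 m³
After evaporation: salt unchanged = 148,542,000; volume = 6,300,000 − 1,920,000 = 4,380,000 m³
S = 148,542,000 / 4,380,000 = 33.9137 PSU

33.91 PSU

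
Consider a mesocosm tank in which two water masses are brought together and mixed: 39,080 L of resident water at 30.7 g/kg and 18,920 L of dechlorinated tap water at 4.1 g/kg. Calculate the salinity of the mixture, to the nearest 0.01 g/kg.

22.02 g/kg

By conservation of dissolved salt,
salt = 39,080×30.7 + 18,920×4.1 = 1,199,756 + 77,572 = 1,277,328
volume = 39,080 + 18,920 = 58,000 L
S = 1,277,328 / 58,000 = 22.0229 g/kg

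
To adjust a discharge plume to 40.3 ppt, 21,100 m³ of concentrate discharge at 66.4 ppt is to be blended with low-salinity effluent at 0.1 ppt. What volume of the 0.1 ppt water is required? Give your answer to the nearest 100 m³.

13700 m³

Salt balance: 21,100×66.4 + V×0.1 = (21,100+V)×40.3
1,401,040 + 0.1V = 850,330 + 40.3V
550,710 = 40.2V
V = 13,699.25 m³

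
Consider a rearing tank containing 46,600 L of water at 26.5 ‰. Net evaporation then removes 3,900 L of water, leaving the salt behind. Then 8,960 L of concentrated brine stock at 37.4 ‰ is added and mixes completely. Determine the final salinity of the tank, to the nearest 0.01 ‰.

30.39 ‰

After evaporation: salt = 46,600×26.5 = 1,234,900; volume = 46,600 − 3,900 = 42,700 L
After mixing: salt = 1,234,900 + 8,960×37.4 = 1,570,004; volume = 42,700 + 8,960 = 51,660 L
S = 1,570,004 / 51,660 = 30.3911 ‰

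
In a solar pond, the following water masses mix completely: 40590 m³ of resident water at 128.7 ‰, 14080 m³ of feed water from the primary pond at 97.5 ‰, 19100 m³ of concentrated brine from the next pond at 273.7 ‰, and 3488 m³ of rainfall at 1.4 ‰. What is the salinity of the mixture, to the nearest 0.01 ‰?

Conserving salt mass:
salt = 40,590×128.7 + 14,080×97.5 + 19,100×273.7 + 3,488×1.4 = 5,223,933 + 1,372,800 + 5,227,670 + 4,883.2 = 11,829,286.2
volume = 40,590 + 14,080 + 19,100 + 3,488 = 77,258 m³
S = 11,829,286.2 / 77,258 = 153.1141 ‰

153.11 ‰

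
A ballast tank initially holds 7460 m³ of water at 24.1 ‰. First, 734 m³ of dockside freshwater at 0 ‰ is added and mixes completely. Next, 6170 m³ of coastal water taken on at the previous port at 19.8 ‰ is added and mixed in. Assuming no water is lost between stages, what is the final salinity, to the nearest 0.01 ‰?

By conservation of dissolved salt,
Initial salt = 7,460×24.1 = 179,786
After stage 1: salt = 179,786 + 734×0 = 179,786; volume = 8,194 m³; S = 21.941 ‰
After stage 2: salt = 179,786 + 6,170×19.8 = 301,952; volume = 14,364 m³
S = 301,952 / 14,364 = 21.0214 ‰

21.02 ‰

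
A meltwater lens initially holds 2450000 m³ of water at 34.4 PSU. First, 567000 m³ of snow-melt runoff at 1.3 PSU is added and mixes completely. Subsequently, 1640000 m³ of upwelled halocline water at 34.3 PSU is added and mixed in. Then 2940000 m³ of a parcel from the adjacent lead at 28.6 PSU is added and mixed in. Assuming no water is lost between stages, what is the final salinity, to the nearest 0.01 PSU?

Mass of salt is conserved:
Initial salt = 2,450,000×34.4 = 84,280,000
After stage 1: salt = 84,280,000 + 567,000×1.3 = 85,017,100; volume = 3,017,000 m³; S = 28.179 PSU
After stage 2: salt = 85,017,100 + 1,640,000×34.3 = 141,269,100; volume = 4,657,000 m³; S = 30.335 PSU
After stage 3: salt = 141,269,100 + 2,940,000×28.6 = 225,353,100; volume = 7,597,000 m³
S = 225,353,100 / 7,597,000 = 29.6634 PSU

29.66 PSU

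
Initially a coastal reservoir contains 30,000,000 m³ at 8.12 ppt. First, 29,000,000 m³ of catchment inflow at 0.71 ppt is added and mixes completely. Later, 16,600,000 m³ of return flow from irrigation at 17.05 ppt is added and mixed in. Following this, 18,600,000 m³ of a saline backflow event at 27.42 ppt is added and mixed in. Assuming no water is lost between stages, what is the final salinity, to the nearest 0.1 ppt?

11.2 ppt

Mass of salt is conserved:
Initial salt = 30,000,000×8.12 = 243,600,000
After stage 1: salt = 243,600,000 + 29,000,000×0.71 = 264,190,000; volume = 59,000,000 m³; S = 4.478 ppt
After stage 2: salt = 264,190,000 + 16,600,000×17.05 = 547,220,000; volume = 75,600,000 m³; S = 7.238 ppt
After stage 3: salt = 547,220,000 + 18,600,000×27.42 = 1,057,232,000; volume = 94,200,000 m³
S = 1,057,232,000 / 94,200,000 = 11.2233 ppt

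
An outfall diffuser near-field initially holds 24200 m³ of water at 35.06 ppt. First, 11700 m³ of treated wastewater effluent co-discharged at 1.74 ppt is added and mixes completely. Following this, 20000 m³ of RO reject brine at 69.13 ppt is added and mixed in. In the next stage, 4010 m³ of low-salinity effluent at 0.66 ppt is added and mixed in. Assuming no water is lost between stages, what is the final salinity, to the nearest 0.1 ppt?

Salt balance:
Initial salt = 24,200×35.06 = 848,452
After stage 1: salt = 848,452 + 11,700×1.74 = 868,810; volume = 35,900 m³; S = 24.201 ppt
After stage 2: salt = 868,810 + 20,000×69.13 = 2,251,410; volume = 55,900 m³; S = 40.276 ppt
After stage 3: salt = 2,251,410 + 4,010×0.66 = 2,254,056.6; volume = 59,910 m³
S = 2,254,056.6 / 59,910 = 37.624 ppt

37.6 ppt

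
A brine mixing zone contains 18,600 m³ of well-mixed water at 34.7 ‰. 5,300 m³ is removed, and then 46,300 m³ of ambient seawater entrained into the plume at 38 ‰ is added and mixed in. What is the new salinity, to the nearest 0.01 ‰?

37.26 ‰

Remaining after removal: 13,300 m³ at 34.7 ‰ (salt = 461,510)
After addition: salt = 461,510 + 46,300×38 = 2,220,910; volume = 59,600 m³
S = 2,220,910 / 59,600 = 37.2636 ‰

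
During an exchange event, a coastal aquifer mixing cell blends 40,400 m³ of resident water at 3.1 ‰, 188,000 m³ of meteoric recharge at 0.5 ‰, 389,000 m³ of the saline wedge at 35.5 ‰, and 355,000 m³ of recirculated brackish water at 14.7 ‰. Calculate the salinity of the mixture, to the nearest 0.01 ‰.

By conservation of dissolved salt,
salt = 40,400×3.1 + 188,000×0.5 + 389,000×35.5 + 355,000×14.7 = 125,240 + 94,000 + 13,809,500 + 5,218,500 = 19,247,240
volume = 40,400 + 188,000 + 389,000 + 355,000 = 972,400 m³
S = 19,247,240 / 972,400 = 19.7935 ‰

19.79 ‰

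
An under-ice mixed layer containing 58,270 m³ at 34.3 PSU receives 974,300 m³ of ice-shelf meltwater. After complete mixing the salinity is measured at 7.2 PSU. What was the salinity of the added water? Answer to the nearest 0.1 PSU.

5.6 PSU

Salt balance: 58,270×34.3 + 974,300×S = 1,032,570×7.2
1,998,661 + 974,300·S = 7,434,504
S = (7,434,504 − 1,998,661) / 974,300 = 5.5792 PSU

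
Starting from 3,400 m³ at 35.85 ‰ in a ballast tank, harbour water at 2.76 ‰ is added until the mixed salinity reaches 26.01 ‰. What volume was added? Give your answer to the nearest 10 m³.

1440 m³

Salt balance: 3,400×35.85 + V×2.76 = (3,400+V)×26.01
121,890 + 2.76V = 88,434 + 26.01V
33,456 = 23.25V
V = 1,438.97 m³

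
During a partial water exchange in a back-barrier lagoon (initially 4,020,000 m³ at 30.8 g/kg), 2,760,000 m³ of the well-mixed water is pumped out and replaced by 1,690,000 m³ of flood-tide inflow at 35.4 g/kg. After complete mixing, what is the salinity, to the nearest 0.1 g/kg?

33.4 g/kg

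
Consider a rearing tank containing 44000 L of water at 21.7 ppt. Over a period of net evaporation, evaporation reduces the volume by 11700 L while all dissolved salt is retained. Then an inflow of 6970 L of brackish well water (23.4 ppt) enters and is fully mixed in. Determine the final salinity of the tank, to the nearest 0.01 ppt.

After evaporation: salt = 44,000×21.7 = 954,800; volume = 44,000 − 11,700 = 32,300 L
After mixing: salt = 954,800 + 6,970×23.4 = 1,117,898; volume = 32,300 + 6,970 = 39,270 L
S = 1,117,898 / 39,270 = 28.467 ppt

28.47 ppt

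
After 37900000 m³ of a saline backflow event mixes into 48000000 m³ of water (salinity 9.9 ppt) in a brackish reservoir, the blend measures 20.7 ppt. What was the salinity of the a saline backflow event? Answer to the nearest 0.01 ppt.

Salt balance: 48,000,000×9.9 + 37,900,000×S = 85,900,000×20.7
475,200,000 + 37,900,000·S = 1,778,130,000
S = (1,778,130,000 − 475,200,000) / 37,900,000 = 34.3781 ppt

34.38 ppt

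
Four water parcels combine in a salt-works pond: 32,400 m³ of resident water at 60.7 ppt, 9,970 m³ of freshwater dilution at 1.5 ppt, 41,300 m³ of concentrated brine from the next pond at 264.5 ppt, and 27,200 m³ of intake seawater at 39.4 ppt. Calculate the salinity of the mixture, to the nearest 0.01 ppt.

126.07 ppt

Salt balance:
salt = 32,400×60.7 + 9,970×1.5 + 41,300×264.5 + 27,200×39.4 = 1,966,680 + 14,955 + 10,923,850 + 1,071,680 = 13,977,165
volume = 32,400 + 9,970 + 41,300 + 27,200 = 110,870 m³
S = 13,977,165 / 110,870 = 126.0681 ppt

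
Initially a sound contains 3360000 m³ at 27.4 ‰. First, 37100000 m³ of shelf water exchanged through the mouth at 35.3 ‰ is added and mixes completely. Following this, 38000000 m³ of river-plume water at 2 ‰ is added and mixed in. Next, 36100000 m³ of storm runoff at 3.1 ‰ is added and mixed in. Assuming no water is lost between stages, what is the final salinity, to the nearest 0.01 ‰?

Total salt / total volume:
Initial salt = 3,360,000×27.4 = 92,064,000
After stage 1: salt = 92,064,000 + 37,100,000×35.3 = 1,401,694,000; volume = 40,460,000 m³; S = 34.644 ‰
After stage 2: salt = 1,401,694,000 + 38,000,000×2 = 1,477,694,000; volume = 78,460,000 m³; S = 18.834 ‰
After stage 3: salt = 1,477,694,000 + 36,100,000×3.1 = 1,589,604,000; volume = 114,560,000 m³
S = 1,589,604,000 / 114,560,000 = 13.8757 ‰

13.88 ‰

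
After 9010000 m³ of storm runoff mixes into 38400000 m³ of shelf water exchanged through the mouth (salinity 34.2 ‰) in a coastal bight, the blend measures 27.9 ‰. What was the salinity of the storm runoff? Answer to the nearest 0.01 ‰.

Salt balance: 38,400,000×34.2 + 9,010,000×S = 47,410,000×27.9
1,313,280,000 + 9,010,000·S = 1,322,739,000
S = (1,322,739,000 − 1,313,280,000) / 9,010,000 = 1.0498 ‰

1.05 ‰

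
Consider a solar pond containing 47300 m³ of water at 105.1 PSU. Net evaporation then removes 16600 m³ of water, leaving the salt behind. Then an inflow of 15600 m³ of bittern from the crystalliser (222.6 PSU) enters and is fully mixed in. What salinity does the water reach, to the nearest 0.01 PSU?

After evaporation: salt = 47,300×105.1 = 4,971,230; volume = 47,300 − 16,600 = 30,700 m³
After mixing: salt = 4,971,230 + 15,600×222.6 = 8,443,790; volume = 30,700 + 15,600 = 46,300 m³
S = 8,443,790 / 46,300 = 182.3713 PSU

182.37 PSU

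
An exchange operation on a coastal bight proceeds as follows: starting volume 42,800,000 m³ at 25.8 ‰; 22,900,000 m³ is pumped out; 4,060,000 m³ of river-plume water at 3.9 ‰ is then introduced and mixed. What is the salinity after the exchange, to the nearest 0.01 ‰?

22.09 ‰

Remaining after removal: 19,900,000 m³ at 25.8 ‰ (salt = 513,420,000)
After addition: salt = 513,420,000 + 4,060,000×3.9 = 529,254,000; volume = 23,960,000 m³
S = 529,254,000 / 23,960,000 = 22.0891 ‰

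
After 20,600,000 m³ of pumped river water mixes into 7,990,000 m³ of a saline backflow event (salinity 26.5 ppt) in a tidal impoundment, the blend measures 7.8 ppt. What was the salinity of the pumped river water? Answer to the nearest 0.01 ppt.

0.55 ppt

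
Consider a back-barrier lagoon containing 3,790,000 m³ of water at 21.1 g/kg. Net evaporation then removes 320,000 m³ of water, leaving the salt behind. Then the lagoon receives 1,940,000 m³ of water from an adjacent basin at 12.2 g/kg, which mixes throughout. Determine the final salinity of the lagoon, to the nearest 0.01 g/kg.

After evaporation: salt = 3,790,000×21.1 = 79,969,000; volume = 3,790,000 − 320,000 = 3,470,000 m³
After mixing: salt = 79,969,000 + 1,940,000×12.2 = 103,637,000; volume = 3,470,000 + 1,940,000 = 5,410,000 m³
S = 103,637,000 / 5,410,000 = 19.1566 g/kg

19.16 g/kg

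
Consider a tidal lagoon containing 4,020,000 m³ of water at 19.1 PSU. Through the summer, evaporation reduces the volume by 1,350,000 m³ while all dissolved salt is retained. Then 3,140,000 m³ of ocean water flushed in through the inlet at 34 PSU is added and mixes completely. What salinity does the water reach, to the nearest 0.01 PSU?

After evaporation: salt = 4,020,000×19.1 = 76,782,000; volume = 4,020,000 − 1,350,000 = 2,670,000 m³
After mixing: salt = 76,782,000 + 3,140,000×34 = 183,542,000; volume = 2,670,000 + 3,140,000 = 5,810,000 m³
S = 183,542,000 / 5,810,000 = 31.5907 PSU

31.59 PSU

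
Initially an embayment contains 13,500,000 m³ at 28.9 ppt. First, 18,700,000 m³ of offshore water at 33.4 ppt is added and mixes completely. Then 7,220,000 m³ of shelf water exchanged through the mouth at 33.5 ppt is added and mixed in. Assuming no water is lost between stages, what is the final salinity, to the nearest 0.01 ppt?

31.88 ppt

Mass of salt is conserved:
Initial salt = 13,500,000×28.9 = 390,150,000
After stage 1: salt = 390,150,000 + 18,700,000×33.4 = 1,014,730,000; volume = 32,200,000 m³; S = 31.513 ppt
After stage 2: salt = 1,014,730,000 + 7,220,000×33.5 = 1,256,600,000; volume = 39,420,000 m³
S = 1,256,600,000 / 39,420,000 = 31.8772 ppt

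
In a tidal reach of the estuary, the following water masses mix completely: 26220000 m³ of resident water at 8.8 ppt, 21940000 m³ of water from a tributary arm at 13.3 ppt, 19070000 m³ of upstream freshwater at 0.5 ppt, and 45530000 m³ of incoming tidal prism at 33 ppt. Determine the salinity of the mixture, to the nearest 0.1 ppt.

18.0 ppt

Conserving salt mass:
salt = 26,220,000×8.8 + 21,940,000×13.3 + 19,070,000×0.5 + 45,530,000×33 = 230,736,000 + 291,802,000 + 9,535,000 + 1,502,490,000 = 2,034,563,000
volume = 26,220,000 + 21,940,000 + 19,070,000 + 45,530,000 = 112,760,000 m³
S = 2,034,563,000 / 112,760,000 = 18.043 ppt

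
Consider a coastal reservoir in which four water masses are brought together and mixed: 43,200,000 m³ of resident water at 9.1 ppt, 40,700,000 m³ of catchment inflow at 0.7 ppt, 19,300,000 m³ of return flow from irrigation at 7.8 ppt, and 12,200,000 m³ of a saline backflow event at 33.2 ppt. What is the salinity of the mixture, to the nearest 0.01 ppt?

8.47 ppt

Conserving salt mass:
salt = 43,200,000×9.1 + 40,700,000×0.7 + 19,300,000×7.8 + 12,200,000×33.2 = 393,120,000 + 28,490,000 + 150,540,000 + 405,040,000 = 977,190,000
volume = 43,200,000 + 40,700,000 + 19,300,000 + 12,200,000 = 115,400,000 m³
S = 977,190,000 / 115,400,000 = 8.4679 ppt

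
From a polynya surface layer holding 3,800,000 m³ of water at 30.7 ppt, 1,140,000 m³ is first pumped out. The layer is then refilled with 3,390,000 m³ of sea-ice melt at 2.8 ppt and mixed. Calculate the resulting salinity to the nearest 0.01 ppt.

15.07 ppt

Remaining after removal: 2,660,000 m³ at 30.7 ppt (salt = 81,662,000)
After addition: salt = 81,662,000 + 3,390,000×2.8 = 91,154,000; volume = 6,050,000 m³
S = 91,154,000 / 6,050,000 = 15.0668 ppt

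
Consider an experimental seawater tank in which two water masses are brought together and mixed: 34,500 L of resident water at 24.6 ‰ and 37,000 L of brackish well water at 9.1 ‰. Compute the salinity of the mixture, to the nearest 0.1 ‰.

16.6 ‰

Mass of salt is conserved:
salt = 34,500×24.6 + 37,000×9.1 = 848,700 + 336,700 = 1,185,400
volume = 34,500 + 37,000 = 71,500 L
S = 1,185,400 / 71,500 = 16.579 ‰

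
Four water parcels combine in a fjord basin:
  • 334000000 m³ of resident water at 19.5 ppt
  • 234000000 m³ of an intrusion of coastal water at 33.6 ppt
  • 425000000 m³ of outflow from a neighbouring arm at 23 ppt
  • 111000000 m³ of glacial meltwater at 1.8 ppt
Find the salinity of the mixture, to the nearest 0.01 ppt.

22.06 ppt

By conservation of dissolved salt,
salt = 334,000,000×19.5 + 234,000,000×33.6 + 425,000,000×23 + 111,000,000×1.8 = 6,513,000,000 + 7,862,400,000 + 9,775,000,000 + 199,800,000 = 24,350,200,000
volume = 334,000,000 + 234,000,000 + 425,000,000 + 111,000,000 = 1,104,000,000 m³
S = 24,350,200,000 / 1,104,000,000 = 22.0563 ppt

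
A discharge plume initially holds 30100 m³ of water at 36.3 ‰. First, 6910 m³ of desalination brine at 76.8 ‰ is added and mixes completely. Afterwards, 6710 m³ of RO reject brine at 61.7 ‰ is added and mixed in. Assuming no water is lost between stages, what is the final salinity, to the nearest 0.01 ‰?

Total salt / total volume:
Initial salt = 30,100×36.3 = 1,092,630
After stage 1: salt = 1,092,630 + 6,910×76.8 = 1,623,318; volume = 37,010 m³; S = 43.862 ‰
After stage 2: salt = 1,623,318 + 6,710×61.7 = 2,037,325; volume = 43,720 m³
S = 2,037,325 / 43,720 = 46.5994 ‰

46.60 ‰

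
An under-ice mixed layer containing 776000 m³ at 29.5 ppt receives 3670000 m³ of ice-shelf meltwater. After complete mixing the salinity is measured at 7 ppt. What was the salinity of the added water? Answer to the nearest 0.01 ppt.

2.24 ppt

Salt balance: 776,000×29.5 + 3,670,000×S = 4,446,000×7
22,892,000 + 3,670,000·S = 31,122,000
S = (31,122,000 − 22,892,000) / 3,670,000 = 2.2425 ppt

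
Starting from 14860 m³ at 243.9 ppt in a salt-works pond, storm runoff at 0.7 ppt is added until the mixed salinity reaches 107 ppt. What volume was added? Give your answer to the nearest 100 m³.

Salt balance: 14,860×243.9 + V×0.7 = (14,860+V)×107
3,624,354 + 0.7V = 1,590,020 + 107V
2,034,334 = 106.3V
V = 19,137.67 m³

19100 m³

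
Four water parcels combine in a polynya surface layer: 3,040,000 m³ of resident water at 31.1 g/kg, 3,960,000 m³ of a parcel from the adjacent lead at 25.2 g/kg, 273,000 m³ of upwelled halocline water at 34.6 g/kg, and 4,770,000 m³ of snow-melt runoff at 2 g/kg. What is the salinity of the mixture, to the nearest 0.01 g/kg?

17.71 g/kg

Total salt / total volume:
salt = 3,040,000×31.1 + 3,960,000×25.2 + 273,000×34.6 + 4,770,000×2 = 94,544,000 + 99,792,000 + 9,445,800 + 9,540,000 = 213,321,800
volume = 3,040,000 + 3,960,000 + 273,000 + 4,770,000 = 12,043,000 m³
S = 213,321,800 / 12,043,000 = 17.7133 g/kg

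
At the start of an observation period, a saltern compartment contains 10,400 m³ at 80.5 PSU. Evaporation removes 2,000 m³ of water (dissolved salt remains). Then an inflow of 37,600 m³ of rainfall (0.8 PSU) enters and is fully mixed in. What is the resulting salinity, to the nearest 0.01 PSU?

18.85 PSU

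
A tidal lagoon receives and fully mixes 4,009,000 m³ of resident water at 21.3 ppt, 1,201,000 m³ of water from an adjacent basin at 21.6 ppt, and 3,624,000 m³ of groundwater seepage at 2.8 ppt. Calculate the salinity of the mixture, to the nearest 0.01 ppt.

13.75 ppt

Mass of salt is conserved:
salt = 4,009,000×21.3 + 1,201,000×21.6 + 3,624,000×2.8 = 85,391,700 + 25,941,600 + 10,147,200 = 121,480,500
volume = 4,009,000 + 1,201,000 + 3,624,000 = 8,834,000 m³
S = 121,480,500 / 8,834,000 = 13.7515 ppt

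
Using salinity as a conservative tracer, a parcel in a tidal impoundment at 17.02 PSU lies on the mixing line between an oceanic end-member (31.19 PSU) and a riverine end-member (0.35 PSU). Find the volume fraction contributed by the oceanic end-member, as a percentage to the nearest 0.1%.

54.1%

Let g be the oceanic fraction. Salt balance per unit volume:
g×31.19 + (1−g)×0.35 = 17.02
g = (17.02 − 0.35) / (31.19 − 0.35) = 16.67/30.84 = 0.5405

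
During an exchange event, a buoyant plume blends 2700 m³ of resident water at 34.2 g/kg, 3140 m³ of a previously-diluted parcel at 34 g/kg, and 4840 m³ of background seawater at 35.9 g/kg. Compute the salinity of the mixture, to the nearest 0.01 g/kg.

34.91 g/kg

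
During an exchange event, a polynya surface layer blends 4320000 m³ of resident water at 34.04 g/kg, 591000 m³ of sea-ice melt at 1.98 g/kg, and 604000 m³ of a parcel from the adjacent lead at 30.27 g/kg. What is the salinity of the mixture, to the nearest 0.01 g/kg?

By conservation of dissolved salt,
salt = 4,320,000×34.04 + 591,000×1.98 + 604,000×30.27 = 147,052,800 + 1,170,180 + 18,283,080 = 166,506,060
volume = 4,320,000 + 591,000 + 604,000 = 5,515,000 m³
S = 166,506,060 / 5,515,000 = 30.1915 g/kg

30.19 g/kg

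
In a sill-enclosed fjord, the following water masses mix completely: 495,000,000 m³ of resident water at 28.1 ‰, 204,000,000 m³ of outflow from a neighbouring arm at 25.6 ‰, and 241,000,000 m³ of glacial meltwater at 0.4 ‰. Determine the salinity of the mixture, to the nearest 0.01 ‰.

Weighted by volume,
salt = 495,000,000×28.1 + 204,000,000×25.6 + 241,000,000×0.4 = 13,909,500,000 + 5,222,400,000 + 96,400,000 = 19,228,300,000
volume = 495,000,000 + 204,000,000 + 241,000,000 = 940,000,000 m³
S = 19,228,300,000 / 940,000,000 = 20.4556 ‰

20.46 ‰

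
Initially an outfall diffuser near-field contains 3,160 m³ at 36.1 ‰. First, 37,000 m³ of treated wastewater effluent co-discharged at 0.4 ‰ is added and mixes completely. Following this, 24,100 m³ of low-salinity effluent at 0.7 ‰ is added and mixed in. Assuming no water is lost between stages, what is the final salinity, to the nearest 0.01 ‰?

Conserving salt mass:
Initial salt = 3,160×36.1 = 114,076
After stage 1: salt = 114,076 + 37,000×0.4 = 128,876; volume = 40,160 m³; S = 3.209 ‰
After stage 2: salt = 128,876 + 24,100×0.7 = 145,746; volume = 64,260 m³
S = 145,746 / 64,260 = 2.2681 ‰

2.27 ‰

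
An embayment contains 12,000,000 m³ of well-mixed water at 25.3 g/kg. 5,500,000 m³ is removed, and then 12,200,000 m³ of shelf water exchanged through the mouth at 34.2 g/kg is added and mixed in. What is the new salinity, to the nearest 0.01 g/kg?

Remaining after removal: 6,500,000 m³ at 25.3 g/kg (salt = 164,450,000)
After addition: salt = 164,450,000 + 12,200,000×34.2 = 581,690,000; volume = 18,700,000 m³
S = 581,690,000 / 18,700,000 = 31.1064 g/kg

31.11 g/kg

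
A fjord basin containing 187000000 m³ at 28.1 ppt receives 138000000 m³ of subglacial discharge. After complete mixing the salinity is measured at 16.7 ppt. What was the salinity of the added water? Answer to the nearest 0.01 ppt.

1.25 ppt

Salt balance: 187,000,000×28.1 + 138,000,000×S = 325,000,000×16.7
5,254,700,000 + 138,000,000·S = 5,427,500,000
S = (5,427,500,000 − 5,254,700,000) / 138,000,000 = 1.2522 ppt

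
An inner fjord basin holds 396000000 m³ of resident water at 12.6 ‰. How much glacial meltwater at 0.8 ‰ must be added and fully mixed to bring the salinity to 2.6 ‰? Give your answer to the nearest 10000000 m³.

Salt balance: 396,000,000×12.6 + V×0.8 = (396,000,000+V)×2.6
4,989,600,000 + 0.8V = 1,029,600,000 + 2.6V
3,960,000,000 = 1.8V
V = 2,200,000,000 m³

2200000000 m³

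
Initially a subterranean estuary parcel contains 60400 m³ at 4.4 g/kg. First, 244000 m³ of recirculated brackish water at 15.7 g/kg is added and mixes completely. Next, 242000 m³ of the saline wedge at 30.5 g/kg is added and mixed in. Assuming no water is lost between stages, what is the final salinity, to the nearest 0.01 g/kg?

Weighted by volume,
Initial salt = 60,400×4.4 = 265,760
After stage 1: salt = 265,760 + 244,000×15.7 = 4,096,560; volume = 304,400 m³; S = 13.458 g/kg
After stage 2: salt = 4,096,560 + 242,000×30.5 = 11,477,560; volume = 546,400 m³
S = 11,477,560 / 546,400 = 21.0058 g/kg

21.01 g/kg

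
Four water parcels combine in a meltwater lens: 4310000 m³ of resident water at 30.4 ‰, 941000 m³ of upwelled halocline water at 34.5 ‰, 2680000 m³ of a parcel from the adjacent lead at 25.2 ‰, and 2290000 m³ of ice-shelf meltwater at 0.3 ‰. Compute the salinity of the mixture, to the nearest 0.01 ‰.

22.67 ‰

Total salt / total volume:
salt = 4,310,000×30.4 + 941,000×34.5 + 2,680,000×25.2 + 2,290,000×0.3 = 131,024,000 + 32,464,500 + 67,536,000 + 687,000 = 231,711,500
volume = 4,310,000 + 941,000 + 2,680,000 + 2,290,000 = 10,221,000 m³
S = 231,711,500 / 10,221,000 = 22.6701 ‰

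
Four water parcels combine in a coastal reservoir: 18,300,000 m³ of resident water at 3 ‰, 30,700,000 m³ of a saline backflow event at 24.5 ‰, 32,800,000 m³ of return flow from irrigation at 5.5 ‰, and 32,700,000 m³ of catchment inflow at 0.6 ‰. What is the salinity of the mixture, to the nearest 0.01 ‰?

Weighted by volume,
salt = 18,300,000×3 + 30,700,000×24.5 + 32,800,000×5.5 + 32,700,000×0.6 = 54,900,000 + 752,150,000 + 180,400,000 + 19,620,000 = 1,007,070,000
volume = 18,300,000 + 30,700,000 + 32,800,000 + 32,700,000 = 114,500,000 m³
S = 1,007,070,000 / 114,500,000 = 8.7954 ‰

8.80 ‰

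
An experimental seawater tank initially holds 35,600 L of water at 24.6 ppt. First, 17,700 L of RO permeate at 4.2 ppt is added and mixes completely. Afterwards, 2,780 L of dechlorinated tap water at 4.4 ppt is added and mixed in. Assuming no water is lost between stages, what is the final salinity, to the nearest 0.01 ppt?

17.16 ppt

Conserving salt mass:
Initial salt = 35,600×24.6 = 875,760
After stage 1: salt = 875,760 + 17,700×4.2 = 950,100; volume = 53,300 L; S = 17.826 ppt
After stage 2: salt = 950,100 + 2,780×4.4 = 962,332; volume = 56,080 L
S = 962,332 / 56,080 = 17.16 ppt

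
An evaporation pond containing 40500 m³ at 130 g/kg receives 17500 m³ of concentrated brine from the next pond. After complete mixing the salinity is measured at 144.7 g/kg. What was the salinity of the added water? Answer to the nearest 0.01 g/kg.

Salt balance: 40,500×130 + 17,500×S = 58,000×144.7
5,265,000 + 17,500·S = 8,392,600
S = (8,392,600 − 5,265,000) / 17,500 = 178.72 g/kg

178.72 g/kg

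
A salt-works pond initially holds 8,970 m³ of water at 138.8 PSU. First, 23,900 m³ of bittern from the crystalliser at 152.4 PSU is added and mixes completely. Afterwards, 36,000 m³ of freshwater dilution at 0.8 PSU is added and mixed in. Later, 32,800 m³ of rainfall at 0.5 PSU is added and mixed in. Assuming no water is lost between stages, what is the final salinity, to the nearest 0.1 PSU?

Conserving salt mass:
Initial salt = 8,970×138.8 = 1,245,036
After stage 1: salt = 1,245,036 + 23,900×152.4 = 4,887,396; volume = 32,870 m³; S = 148.689 PSU
After stage 2: salt = 4,887,396 + 36,000×0.8 = 4,916,196; volume = 68,870 m³; S = 71.384 PSU
After stage 3: salt = 4,916,196 + 32,800×0.5 = 4,932,596; volume = 101,670 m³
S = 4,932,596 / 101,670 = 48.5157 PSU

48.5 PSU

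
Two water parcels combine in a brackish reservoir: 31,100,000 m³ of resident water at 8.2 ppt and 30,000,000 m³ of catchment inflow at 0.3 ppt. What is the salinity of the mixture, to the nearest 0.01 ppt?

4.32 ppt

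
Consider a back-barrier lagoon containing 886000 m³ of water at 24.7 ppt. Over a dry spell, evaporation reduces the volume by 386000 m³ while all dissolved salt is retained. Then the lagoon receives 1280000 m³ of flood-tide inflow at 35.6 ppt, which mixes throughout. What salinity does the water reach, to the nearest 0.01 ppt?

After evaporation: salt = 886,000×24.7 = 21,884,200; volume = 886,000 − 386,000 = 500,000 m³
After mixing: salt = 21,884,200 + 1,280,000×35.6 = 67,452,200; volume = 500,000 + 1,280,000 = 1,780,000 m³
S = 67,452,200 / 1,780,000 = 37.8945 ppt

37.89 ppt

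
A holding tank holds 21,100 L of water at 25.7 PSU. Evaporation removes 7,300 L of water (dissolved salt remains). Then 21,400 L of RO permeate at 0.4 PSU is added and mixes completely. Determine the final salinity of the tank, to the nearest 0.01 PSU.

15.65 PSU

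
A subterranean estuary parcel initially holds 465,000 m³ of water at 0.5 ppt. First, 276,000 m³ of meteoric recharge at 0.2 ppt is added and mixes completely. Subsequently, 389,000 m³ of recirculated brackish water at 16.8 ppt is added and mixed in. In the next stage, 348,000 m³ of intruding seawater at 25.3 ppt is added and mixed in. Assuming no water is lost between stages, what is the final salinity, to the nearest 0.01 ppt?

10.57 ppt

Weighted by volume,
Initial salt = 465,000×0.5 = 232,500
After stage 1: salt = 232,500 + 276,000×0.2 = 287,700; volume = 741,000 m³; S = 0.388 ppt
After stage 2: salt = 287,700 + 389,000×16.8 = 6,822,900; volume = 1,130,000 m³; S = 6.038 ppt
After stage 3: salt = 6,822,900 + 348,000×25.3 = 15,627,300; volume = 1,478,000 m³
S = 15,627,300 / 1,478,000 = 10.5733 ppt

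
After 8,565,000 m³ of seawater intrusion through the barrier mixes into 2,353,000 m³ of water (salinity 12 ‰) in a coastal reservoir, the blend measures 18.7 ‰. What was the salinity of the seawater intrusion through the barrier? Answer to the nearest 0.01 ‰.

Salt balance: 2,353,000×12 + 8,565,000×S = 10,918,000×18.7
28,236,000 + 8,565,000·S = 204,166,600
S = (204,166,600 − 28,236,000) / 8,565,000 = 20.5406 ‰

20.54 ‰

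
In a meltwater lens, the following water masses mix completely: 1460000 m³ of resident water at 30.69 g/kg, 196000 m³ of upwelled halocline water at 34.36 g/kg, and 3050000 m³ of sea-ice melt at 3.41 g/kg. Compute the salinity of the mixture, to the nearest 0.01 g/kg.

13.16 g/kg

Mass of salt is conserved:
salt = 1,460,000×30.69 + 196,000×34.36 + 3,050,000×3.41 = 44,807,400 + 6,734,560 + 10,400,500 = 61,942,460
volume = 1,460,000 + 196,000 + 3,050,000 = 4,706,000 m³
S = 61,942,460 / 4,706,000 = 13.1624 g/kg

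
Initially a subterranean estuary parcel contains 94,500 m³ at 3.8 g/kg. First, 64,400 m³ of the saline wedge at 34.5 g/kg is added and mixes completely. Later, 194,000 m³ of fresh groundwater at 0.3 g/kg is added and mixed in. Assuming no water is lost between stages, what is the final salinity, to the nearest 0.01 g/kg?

7.48 g/kg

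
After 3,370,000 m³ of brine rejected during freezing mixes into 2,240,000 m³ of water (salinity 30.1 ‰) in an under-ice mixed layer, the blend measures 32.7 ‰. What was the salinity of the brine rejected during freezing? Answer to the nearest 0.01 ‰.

Salt balance: 2,240,000×30.1 + 3,370,000×S = 5,610,000×32.7
67,424,000 + 3,370,000·S = 183,447,000
S = (183,447,000 − 67,424,000) / 3,370,000 = 34.4282 ‰

34.43 ‰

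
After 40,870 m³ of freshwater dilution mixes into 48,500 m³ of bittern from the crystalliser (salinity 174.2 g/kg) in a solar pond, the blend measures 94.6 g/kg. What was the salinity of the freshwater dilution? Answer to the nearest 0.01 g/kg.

Salt balance: 48,500×174.2 + 40,870×S = 89,370×94.6
8,448,700 + 40,870·S = 8,454,402
S = (8,454,402 − 8,448,700) / 40,870 = 0.1395 g/kg

0.14 g/kg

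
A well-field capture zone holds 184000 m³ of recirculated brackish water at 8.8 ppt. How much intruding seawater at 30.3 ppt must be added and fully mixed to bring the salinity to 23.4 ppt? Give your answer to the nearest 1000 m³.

Salt balance: 184,000×8.8 + V×30.3 = (184,000+V)×23.4
1,619,200 + 30.3V = 4,305,600 + 23.4V
2,686,400 = 6.9V
V = 389,333.33 m³

389000 m³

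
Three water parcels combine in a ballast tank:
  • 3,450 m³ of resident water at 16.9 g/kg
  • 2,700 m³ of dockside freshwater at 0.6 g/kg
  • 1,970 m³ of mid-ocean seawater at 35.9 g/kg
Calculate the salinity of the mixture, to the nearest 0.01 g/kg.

16.09 g/kg

Mass of salt is conserved:
salt = 3,450×16.9 + 2,700×0.6 + 1,970×35.9 = 58,305 + 1,620 + 70,723 = 130,648
volume = 3,450 + 2,700 + 1,970 = 8,120 m³
S = 130,648 / 8,120 = 16.0897 g/kg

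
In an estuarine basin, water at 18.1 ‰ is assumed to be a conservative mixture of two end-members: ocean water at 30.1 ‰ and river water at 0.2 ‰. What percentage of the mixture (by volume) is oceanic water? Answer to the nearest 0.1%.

59.9%

Let g be the oceanic fraction. Salt balance per unit volume:
g×30.1 + (1−g)×0.2 = 18.1
g = (18.1 − 0.2) / (30.1 − 0.2) = 17.9/29.9 = 0.5987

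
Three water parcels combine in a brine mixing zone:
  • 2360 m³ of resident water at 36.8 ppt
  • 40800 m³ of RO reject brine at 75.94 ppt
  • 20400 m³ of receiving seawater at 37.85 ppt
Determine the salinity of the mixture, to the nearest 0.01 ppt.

By conservation of dissolved salt,
salt = 2,360×36.8 + 40,800×75.94 + 20,400×37.85 = 86,848 + 3,098,352 + 772,140 = 3,957,340
volume = 2,360 + 40,800 + 20,400 = 63,560 m³
S = 3,957,340 / 63,560 = 62.2615 ppt

62.26 ppt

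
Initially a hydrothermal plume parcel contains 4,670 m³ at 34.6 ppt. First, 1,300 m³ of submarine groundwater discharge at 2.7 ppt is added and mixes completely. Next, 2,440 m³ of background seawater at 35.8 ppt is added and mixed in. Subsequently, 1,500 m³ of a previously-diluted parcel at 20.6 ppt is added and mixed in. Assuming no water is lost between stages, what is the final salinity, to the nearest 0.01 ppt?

28.59 ppt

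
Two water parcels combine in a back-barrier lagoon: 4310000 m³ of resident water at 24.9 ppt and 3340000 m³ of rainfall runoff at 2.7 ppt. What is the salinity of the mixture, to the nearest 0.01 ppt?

15.21 ppt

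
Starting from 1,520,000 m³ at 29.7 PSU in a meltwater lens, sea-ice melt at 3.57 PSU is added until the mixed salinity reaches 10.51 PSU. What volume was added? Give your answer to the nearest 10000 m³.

4200000 m³

Salt balance: 1,520,000×29.7 + V×3.57 = (1,520,000+V)×10.51
45,144,000 + 3.57V = 15,975,200 + 10.51V
29,168,800 = 6.94V
V = 4,202,997.12 m³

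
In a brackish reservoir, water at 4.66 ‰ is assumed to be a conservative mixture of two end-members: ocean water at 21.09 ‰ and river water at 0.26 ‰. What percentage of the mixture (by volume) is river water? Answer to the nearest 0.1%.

Let f be the freshwater fraction. Salt balance per unit volume:
f×0.26 + (1−f)×21.09 = 4.66
f = (21.09 − 4.66) / (21.09 − 0.26) = 16.43/20.83 = 0.7888

78.9%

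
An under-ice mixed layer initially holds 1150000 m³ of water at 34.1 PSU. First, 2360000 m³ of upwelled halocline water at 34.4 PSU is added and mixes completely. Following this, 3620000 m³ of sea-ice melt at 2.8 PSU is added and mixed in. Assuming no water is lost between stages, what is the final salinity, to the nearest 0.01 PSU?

Conserving salt mass:
Initial salt = 1,150,000×34.1 = 39,215,000
After stage 1: salt = 39,215,000 + 2,360,000×34.4 = 120,399,000; volume = 3,510,000 m³; S = 34.302 PSU
After stage 2: salt = 120,399,000 + 3,620,000×2.8 = 130,535,000; volume = 7,130,000 m³
S = 130,535,000 / 7,130,000 = 18.3079 PSU

18.31 PSU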